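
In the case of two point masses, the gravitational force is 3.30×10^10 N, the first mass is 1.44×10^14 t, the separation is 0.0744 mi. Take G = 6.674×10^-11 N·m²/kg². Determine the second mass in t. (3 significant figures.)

49200 t

From Newton's law of gravitation: m₂ = F·r²/(G·m₁).
F = 3.30×10^10 N; m₁ = 1.44×10^14 t = 1.440×10^17 kg; r = 0.0744 mi = 119.7 m; G = 6.674×10^-11 N·m²/kg².
m₂ = 4.923×10^7 kg
4.923×10^7 kg × (1 t / 1000 kg) = 49228 t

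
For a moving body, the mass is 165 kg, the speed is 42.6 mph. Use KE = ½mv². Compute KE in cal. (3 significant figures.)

7150 cal

Directly: KE = ½mv².
m = 165 kg; v = 42.6 mph = 19.04 m/s.
KE = 29920 J
29920 J × (1 cal / 4.184 J) = 7151 cal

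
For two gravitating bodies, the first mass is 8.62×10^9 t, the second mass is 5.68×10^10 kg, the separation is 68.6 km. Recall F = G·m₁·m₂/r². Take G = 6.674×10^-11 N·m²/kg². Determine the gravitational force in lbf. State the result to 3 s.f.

1560 lbf

Directly: F = Gm₁m₂/r².
m₁ = 8.62×10^9 t = 8.620×10^12 kg; m₂ = 5.68×10^10 kg; r = 68.6 km = 68600 m; G = 6.674×10^-11 N·m²/kg².
F = 6944 N
6944 N × (1 lbf / 4.448 N) = 1561 lbf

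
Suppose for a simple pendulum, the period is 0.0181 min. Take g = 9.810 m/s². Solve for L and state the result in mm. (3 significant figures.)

Rearranging: L = g·(T/2π)².
T = 0.0181 min = 1.086 s; g = 9.810 m/s².
L = 0.2931 m
0.2931 m × (1 mm / 0.001000 m) = 293.1 mm

293 mm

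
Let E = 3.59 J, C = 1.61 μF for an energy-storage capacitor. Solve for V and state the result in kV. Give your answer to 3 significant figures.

Solving E = ½C·V² for V: V = √(2E/C).
E = 3.59 J; C = 1.61 μF = 1.610×10^-6 F.
V = 2112 V
2112 V × (1 kV / 1000 V) = 2.112 kV

2.11 kV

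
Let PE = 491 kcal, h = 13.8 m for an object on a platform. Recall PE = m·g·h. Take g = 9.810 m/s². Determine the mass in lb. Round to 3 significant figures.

33500 lb

Rearranging PE = m·g·h for m: m = PE/(g·h).
PE = 491 kcal = 2.054×10^6 J; h = 13.8 m; g = 9.810 m/s².
m = 15175 kg
15175 kg × (1 lb / 0.4536 kg) = 33455 lb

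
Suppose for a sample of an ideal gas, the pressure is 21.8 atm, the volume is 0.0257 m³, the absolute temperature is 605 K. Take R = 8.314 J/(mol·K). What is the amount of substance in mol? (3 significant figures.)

From the ideal-gas law: n = PV/(RT).
P = 21.8 atm = 2.209×10^6 Pa; V = 0.0257 m³; T = 605 K; R = 8.314 J/(mol·K).
n = 11.29 mol

11.3 mol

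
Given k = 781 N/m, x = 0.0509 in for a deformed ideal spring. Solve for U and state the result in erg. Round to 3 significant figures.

6530 erg

Directly: U = ½kx².
k = 781 N/m; x = 0.0509 in = 0.001293 m.
U = 6.527×10^-4 J
6.527×10^-4 J × (1 erg / 1.000×10^-7 J) = 6527 erg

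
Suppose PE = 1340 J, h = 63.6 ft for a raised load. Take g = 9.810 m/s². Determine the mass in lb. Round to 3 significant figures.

Rearranging: m = PE/(g·h).
PE = 1340 J; h = 63.6 ft = 19.39 m; g = 9.810 m/s².
m = 7.046 kg
7.046 kg × (1 lb / 0.4536 kg) = 15.53 lb

15.5 lb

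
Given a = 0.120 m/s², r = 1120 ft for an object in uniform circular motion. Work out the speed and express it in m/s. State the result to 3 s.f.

6.40 m/s

Rearranging a = v²/r for v: v = √(a·r).
a = 0.120 m/s²; r = 1120 ft = 341.4 m.
v = 6.400 m/s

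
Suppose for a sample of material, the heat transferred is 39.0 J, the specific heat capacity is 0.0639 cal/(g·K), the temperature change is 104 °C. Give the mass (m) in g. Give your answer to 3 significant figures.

Rearranging Q = m·c·ΔT for m: m = Q/(c·ΔT).
Q = 39.0 J; c = 0.0639 cal/(g·K) = 267.4 J/(kg·K); ΔT = 104 °C = 104.0 K.
m = 0.001403 kg
0.001403 kg × (1 g / 0.001000 kg) = 1.403 g

1.40 g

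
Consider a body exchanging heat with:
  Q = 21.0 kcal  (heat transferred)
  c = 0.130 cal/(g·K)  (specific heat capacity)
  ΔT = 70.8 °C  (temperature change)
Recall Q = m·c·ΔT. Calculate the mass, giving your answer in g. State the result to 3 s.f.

Solving Q = m·c·ΔT for m: m = Q/(c·ΔT).
Q = 21.0 kcal = 87864 J; c = 0.130 cal/(g·K) = 543.9 J/(kg·K); ΔT = 70.8 °C = 70.80 K.
m = 2.282 kg
2.282 kg × (1 g / 0.001000 kg) = 2282 g

2280 g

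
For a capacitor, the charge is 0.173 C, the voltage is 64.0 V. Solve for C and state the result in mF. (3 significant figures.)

2.70 mF

Directly: C = Q/V.
Q = 0.173 C; V = 64.0 V.
C = 0.002703 F
0.002703 F × (1 mF / 0.001000 F) = 2.703 mF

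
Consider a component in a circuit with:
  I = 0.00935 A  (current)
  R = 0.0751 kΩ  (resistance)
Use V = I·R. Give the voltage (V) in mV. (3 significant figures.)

From Ohm's law: V = IR.
I = 0.00935 A; R = 0.0751 kΩ = 75.10 Ω.
V = 0.7022 V
0.7022 V × (1 mV / 0.001000 V) = 702.2 mV

702 mV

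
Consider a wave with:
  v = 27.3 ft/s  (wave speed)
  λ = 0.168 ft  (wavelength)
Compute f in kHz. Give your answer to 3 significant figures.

0.162 kHz

Rearranging v = f·λ for f: f = v/λ.
v = 27.3 ft/s = 8.321 m/s; λ = 0.168 ft = 0.05121 m.
f = 162.5 Hz
162.5 Hz × (1 kHz / 1000 Hz) = 0.1625 kHz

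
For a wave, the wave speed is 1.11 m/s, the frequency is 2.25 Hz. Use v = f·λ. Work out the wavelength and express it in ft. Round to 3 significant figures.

Rearranging v = f·λ for λ: λ = v/f.
v = 1.11 m/s; f = 2.25 Hz.
λ = 0.4933 m
0.4933 m × (1 ft / 0.3048 m) = 1.619 ft

1.62 ft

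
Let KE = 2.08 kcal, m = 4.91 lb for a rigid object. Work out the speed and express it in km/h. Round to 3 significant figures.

Solving KE = ½mv² for v: v = √(2·KE/m).
KE = 2.08 kcal = 8703 J; m = 4.91 lb = 2.227 kg.
v = 88.40 m/s
88.40 m/s × (1 km/h / 0.2778 m/s) = 318.3 km/h

318 km/h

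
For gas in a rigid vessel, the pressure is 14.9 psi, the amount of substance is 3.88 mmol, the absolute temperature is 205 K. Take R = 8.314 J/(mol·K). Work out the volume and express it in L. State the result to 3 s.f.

From the ideal-gas law: V = nRT/P.
P = 14.9 psi = 1.027×10^5 Pa; n = 3.88 mmol = 0.003880 mol; T = 205 K; R = 8.314 J/(mol·K).
V = 6.437×10^-5 m³
6.437×10^-5 m³ × (1 L / 0.001000 m³) = 0.06437 L

0.0644 L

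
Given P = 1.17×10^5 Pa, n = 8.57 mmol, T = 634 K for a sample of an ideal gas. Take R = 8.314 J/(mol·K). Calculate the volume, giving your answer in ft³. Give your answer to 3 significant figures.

0.0136 ft³

From the ideal-gas law: V = nRT/P.
P = 1.17×10^5 Pa; n = 8.57 mmol = 0.008570 mol; T = 634 K; R = 8.314 J/(mol·K).
V = 3.861×10^-4 m³
3.861×10^-4 m³ × (1 ft³ / 0.02832 m³) = 0.01363 ft³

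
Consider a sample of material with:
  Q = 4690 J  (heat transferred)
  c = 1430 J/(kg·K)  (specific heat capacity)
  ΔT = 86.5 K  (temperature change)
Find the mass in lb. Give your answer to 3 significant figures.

Rearranging Q = m·c·ΔT for m: m = Q/(c·ΔT).
Q = 4690 J; c = 1430 J/(kg·K); ΔT = 86.5 K.
m = 0.03792 kg
0.03792 kg × (1 lb / 0.4536 kg) = 0.08359 lb

0.0836 lb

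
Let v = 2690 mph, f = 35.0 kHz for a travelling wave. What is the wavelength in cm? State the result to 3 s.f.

3.44 cm

Solving v = f·λ for λ: λ = v/f.
v = 2690 mph = 1203 m/s; f = 35.0 kHz = 35000 Hz.
λ = 0.03436 m
0.03436 m × (1 cm / 0.01000 m) = 3.436 cm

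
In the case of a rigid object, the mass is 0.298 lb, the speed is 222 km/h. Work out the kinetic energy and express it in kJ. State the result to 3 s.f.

Directly: KE = ½mv².
m = 0.298 lb = 0.1352 kg; v = 222 km/h = 61.67 m/s.
KE = 257.0 J
257.0 J × (1 kJ / 1000 J) = 0.2570 kJ

0.257 kJ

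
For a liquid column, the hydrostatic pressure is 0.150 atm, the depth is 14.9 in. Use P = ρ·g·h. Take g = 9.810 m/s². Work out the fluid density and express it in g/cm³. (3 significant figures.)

Rearranging: ρ = P/(g·h).
P = 0.150 atm = 15199 Pa; h = 14.9 in = 0.3785 m; g = 9.810 m/s².
ρ = 4094 kg/m³
4094 kg/m³ × (1 g/cm³ / 1000 kg/m³) = 4.094 g/cm³

4.09 g/cm³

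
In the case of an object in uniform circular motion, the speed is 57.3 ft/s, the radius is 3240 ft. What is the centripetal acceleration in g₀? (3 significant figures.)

a is given directly by: a = v²/r.
v = 57.3 ft/s = 17.47 m/s; r = 3240 ft = 987.6 m.
a = 0.3089 m/s²
0.3089 m/s² × (1 g₀ / 9.807 m/s²) = 0.03150 g₀

0.0315 g₀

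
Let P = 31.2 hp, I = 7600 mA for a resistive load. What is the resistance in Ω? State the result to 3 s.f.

Solving P = I²R for R: R = P/I².
P = 31.2 hp = 23266 W; I = 7600 mA = 7.600 A.
R = 402.8 Ω

403 Ω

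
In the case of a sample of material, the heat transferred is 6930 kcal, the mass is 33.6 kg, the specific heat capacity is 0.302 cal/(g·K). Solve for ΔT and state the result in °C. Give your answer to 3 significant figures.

Rearranging Q = m·c·ΔT for ΔT: ΔT = Q/(m·c).
Q = 6930 kcal = 2.900×10^7 J; m = 33.6 kg; c = 0.302 cal/(g·K) = 1264 J/(kg·K).
ΔT = 682.9 K
Since 1 °C = 1 K, 682.9 °C.

683 °C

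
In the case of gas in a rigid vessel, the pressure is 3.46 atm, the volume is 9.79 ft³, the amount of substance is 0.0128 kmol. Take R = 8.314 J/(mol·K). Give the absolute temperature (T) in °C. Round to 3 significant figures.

640 °C

Rearranging: T = PV/(nR).
P = 3.46 atm = 3.506×10^5 Pa; V = 9.79 ft³ = 0.2772 m³; n = 0.0128 kmol = 12.80 mol; R = 8.314 J/(mol·K).
T = 913.3 K
913.3 K − 273.15 = 640.1 °C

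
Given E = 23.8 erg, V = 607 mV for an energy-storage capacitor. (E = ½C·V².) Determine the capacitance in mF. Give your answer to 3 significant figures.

Solving E = ½C·V² for C: C = 2E/V².
E = 23.8 erg = 2.380×10^-6 J; V = 607 mV = 0.6070 V.
C = 1.292×10^-5 F
1.292×10^-5 F × (1 mF / 0.001000 F) = 0.01292 mF

0.0129 mF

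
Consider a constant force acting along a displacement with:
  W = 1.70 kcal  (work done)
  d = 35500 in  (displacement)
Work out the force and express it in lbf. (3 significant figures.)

Solving W = F·d for F: F = W/d.
W = 1.70 kcal = 7113 J; d = 35500 in = 901.7 m.
F = 7.888 N
7.888 N × (1 lbf / 4.448 N) = 1.773 lbf

1.77 lbf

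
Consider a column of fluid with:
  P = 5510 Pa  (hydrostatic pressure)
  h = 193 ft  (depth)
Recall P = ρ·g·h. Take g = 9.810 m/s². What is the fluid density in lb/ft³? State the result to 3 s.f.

0.596 lb/ft³

Rearranging: ρ = P/(g·h).
P = 5510 Pa; h = 193 ft = 58.83 m; g = 9.810 m/s².
ρ = 9.548 kg/m³
9.548 kg/m³ × (1 lb/ft³ / 16.02 kg/m³) = 0.5961 lb/ft³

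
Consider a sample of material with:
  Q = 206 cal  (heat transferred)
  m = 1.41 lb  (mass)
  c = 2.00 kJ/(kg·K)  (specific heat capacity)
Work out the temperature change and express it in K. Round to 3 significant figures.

Rearranging: ΔT = Q/(m·c).
Q = 206 cal = 861.9 J; m = 1.41 lb = 0.6396 kg; c = 2.00 kJ/(kg·K) = 2000 J/(kg·K).
ΔT = 0.6738 K

0.674 K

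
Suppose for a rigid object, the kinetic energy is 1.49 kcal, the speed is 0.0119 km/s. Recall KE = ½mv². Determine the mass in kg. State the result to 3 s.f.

88.0 kg

Rearranging: m = 2·KE/v².
KE = 1.49 kcal = 6234 J; v = 0.0119 km/s = 11.90 m/s.
m = 88.05 kg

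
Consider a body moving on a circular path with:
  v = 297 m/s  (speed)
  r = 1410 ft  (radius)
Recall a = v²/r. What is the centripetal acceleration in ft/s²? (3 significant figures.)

a is given directly by: a = v²/r.
v = 297 m/s; r = 1410 ft = 429.8 m.
a = 205.2 m/s²
205.2 m/s² × (1 ft/s² / 0.3048 m/s²) = 673.4 ft/s²

673 ft/s²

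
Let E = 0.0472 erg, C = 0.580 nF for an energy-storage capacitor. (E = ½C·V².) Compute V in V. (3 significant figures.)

Rearranging: V = √(2E/C).
E = 0.0472 erg = 4.720×10^-9 J; C = 0.580 nF = 5.800×10^-10 F.
V = 4.034 V

4.03 V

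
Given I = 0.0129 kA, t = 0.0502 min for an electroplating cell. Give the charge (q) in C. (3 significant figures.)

q is given directly by: q = It.
I = 0.0129 kA = 12.90 A; t = 0.0502 min = 3.012 s.
q = 38.85 C

38.9 C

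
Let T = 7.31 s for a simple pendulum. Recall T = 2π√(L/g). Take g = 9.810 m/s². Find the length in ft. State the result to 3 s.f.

43.6 ft

Rearranging T = 2π√(L/g) for L: L = g·(T/2π)².
T = 7.31 s; g = 9.810 m/s².
L = 13.28 m
13.28 m × (1 ft / 0.3048 m) = 43.56 ft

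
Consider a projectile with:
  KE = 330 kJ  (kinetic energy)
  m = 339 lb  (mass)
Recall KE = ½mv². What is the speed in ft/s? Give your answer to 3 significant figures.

Solving KE = ½mv² for v: v = √(2·KE/m).
KE = 330 kJ = 3.300×10^5 J; m = 339 lb = 153.8 kg.
v = 65.51 m/s
65.51 m/s × (1 ft/s / 0.3048 m/s) = 214.9 ft/s

215 ft/s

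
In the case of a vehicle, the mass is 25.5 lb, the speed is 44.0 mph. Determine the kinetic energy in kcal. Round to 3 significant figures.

0.535 kcal

Directly: KE = ½mv².
m = 25.5 lb = 11.57 kg; v = 44.0 mph = 19.67 m/s.
KE = 2238 J
2238 J × (1 kcal / 4184 J) = 0.5348 kcal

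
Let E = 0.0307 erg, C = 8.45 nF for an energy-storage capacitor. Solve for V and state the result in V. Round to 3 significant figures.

0.852 V

Solving E = ½C·V² for V: V = √(2E/C).
E = 0.0307 erg = 3.070×10^-9 J; C = 8.45 nF = 8.450×10^-9 F.
V = 0.8524 V  (the unit combination reduces to kg·m²/(A·s³) = V)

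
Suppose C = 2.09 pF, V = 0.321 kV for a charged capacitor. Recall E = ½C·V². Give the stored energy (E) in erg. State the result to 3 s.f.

Directly: E = ½CV².
C = 2.09 pF = 2.090×10^-12 F; V = 0.321 kV = 321.0 V.
E = 1.077×10^-7 J
1.077×10^-7 J × (1 erg / 1.000×10^-7 J) = 1.077 erg

1.08 erg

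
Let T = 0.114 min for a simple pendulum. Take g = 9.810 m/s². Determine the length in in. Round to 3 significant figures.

Rearranging T = 2π√(L/g) for L: L = g·(T/2π)².
T = 0.114 min = 6.840 s; g = 9.810 m/s².
L = 11.63 m
11.63 m × (1 in / 0.02540 m) = 457.7 in

458 in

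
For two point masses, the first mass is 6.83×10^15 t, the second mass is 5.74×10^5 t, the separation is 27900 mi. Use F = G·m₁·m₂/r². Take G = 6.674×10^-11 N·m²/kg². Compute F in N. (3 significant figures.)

From Newton's law of gravitation: F = Gm₁m₂/r².
m₁ = 6.83×10^15 t = 6.830×10^18 kg; m₂ = 5.74×10^5 t = 5.740×10^8 kg; r = 27900 mi = 4.490×10^7 m; G = 6.674×10^-11 N·m²/kg².
F = 129.8 N

130 N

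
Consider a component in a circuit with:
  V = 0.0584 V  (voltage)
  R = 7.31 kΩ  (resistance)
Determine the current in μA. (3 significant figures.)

From Ohm's law: I = V/R.
V = 0.0584 V; R = 7.31 kΩ = 7310 Ω.
I = 7.989×10^-6 A
7.989×10^-6 A × (1 μA / 1.000×10^-6 A) = 7.989 μA

7.99 μA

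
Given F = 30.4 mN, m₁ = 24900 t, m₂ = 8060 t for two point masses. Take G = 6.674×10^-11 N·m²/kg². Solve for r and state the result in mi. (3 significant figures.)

0.412 mi

Rearranging: r = √(G·m₁m₂/F).
F = 30.4 mN = 0.03040 N; m₁ = 24900 t = 2.490×10^7 kg; m₂ = 8060 t = 8.060×10^6 kg; G = 6.674×10^-11 N·m²/kg².
r = 663.8 m
663.8 m × (1 mi / 1609 m) = 0.4125 mi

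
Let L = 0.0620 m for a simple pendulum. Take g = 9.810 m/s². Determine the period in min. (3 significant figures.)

0.00833 min

T is given directly by: T = 2π√(L/g).
L = 0.0620 m; g = 9.810 m/s².
T = 0.4995 s
0.4995 s × (1 min / 60.00 s) = 0.008325 min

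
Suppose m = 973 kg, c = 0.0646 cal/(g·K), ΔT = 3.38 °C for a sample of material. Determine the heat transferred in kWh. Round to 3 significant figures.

Q is given directly by: Q = mcΔT.
m = 973 kg; c = 0.0646 cal/(g·K) = 270.3 J/(kg·K); ΔT = 3.38 °C = 3.380 K.
Q = 8.889×10^5 J
8.889×10^5 J × (1 kWh / 3.600×10^6 J) = 0.2469 kWh

0.247 kWh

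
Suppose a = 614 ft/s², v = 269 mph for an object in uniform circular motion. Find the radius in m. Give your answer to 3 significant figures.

Rearranging: r = v²/a.
a = 614 ft/s² = 187.1 m/s²; v = 269 mph = 120.3 m/s.
r = 77.27 m

77.3 m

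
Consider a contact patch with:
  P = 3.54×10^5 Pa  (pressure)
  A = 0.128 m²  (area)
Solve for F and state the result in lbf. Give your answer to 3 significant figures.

Rearranging P = F/A for F: F = P·A.
P = 3.54×10^5 Pa; A = 0.128 m².
F = 45312 N  (the unit combination reduces to kg·m/s² = N)
45312 N × (1 lbf / 4.448 N) = 10187 lbf

10200 lbf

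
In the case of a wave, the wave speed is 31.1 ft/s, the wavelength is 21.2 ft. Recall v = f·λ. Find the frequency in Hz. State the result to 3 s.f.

Rearranging: f = v/λ.
v = 31.1 ft/s = 9.479 m/s; λ = 21.2 ft = 6.462 m.
f = 1.467 Hz

1.47 Hz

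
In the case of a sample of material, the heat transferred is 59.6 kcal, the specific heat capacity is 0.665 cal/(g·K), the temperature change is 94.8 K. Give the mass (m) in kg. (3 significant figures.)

Rearranging: m = Q/(c·ΔT).
Q = 59.6 kcal = 2.494×10^5 J; c = 0.665 cal/(g·K) = 2782 J/(kg·K); ΔT = 94.8 K.
m = 0.9454 kg

0.945 kg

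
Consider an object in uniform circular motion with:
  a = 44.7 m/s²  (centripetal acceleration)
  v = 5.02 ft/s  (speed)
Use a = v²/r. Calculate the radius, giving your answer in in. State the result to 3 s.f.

Rearranging: r = v²/a.
a = 44.7 m/s²; v = 5.02 ft/s = 1.530 m/s.
r = 0.05238 m
0.05238 m × (1 in / 0.02540 m) = 2.062 in

2.06 in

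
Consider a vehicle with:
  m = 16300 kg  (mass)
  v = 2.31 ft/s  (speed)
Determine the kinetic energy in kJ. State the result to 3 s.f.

KE is given directly by: KE = ½mv².
m = 16300 kg; v = 2.31 ft/s = 0.7041 m/s.
KE = 4040 J  (the unit combination reduces to kg·m²/s² = J)
4040 J × (1 kJ / 1000 J) = 4.040 kJ

4.04 kJ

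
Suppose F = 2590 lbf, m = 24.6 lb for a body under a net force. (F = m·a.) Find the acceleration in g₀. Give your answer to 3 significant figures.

Solving F = m·a for a: a = F/m.
F = 2590 lbf = 11521 N; m = 24.6 lb = 11.16 kg.
a = 1032 m/s²
1032 m/s² × (1 g₀ / 9.807 m/s²) = 105.3 g₀

105 g₀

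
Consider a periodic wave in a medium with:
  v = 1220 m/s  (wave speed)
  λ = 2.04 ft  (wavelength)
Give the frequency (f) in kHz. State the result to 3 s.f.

Rearranging: f = v/λ.
v = 1220 m/s; λ = 2.04 ft = 0.6218 m.
f = 1962 Hz
1962 Hz × (1 kHz / 1000 Hz) = 1.962 kHz

1.96 kHz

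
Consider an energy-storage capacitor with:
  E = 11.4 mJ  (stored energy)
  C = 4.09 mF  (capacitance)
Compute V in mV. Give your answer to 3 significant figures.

2360 mV

Rearranging E = ½C·V² for V: V = √(2E/C).
E = 11.4 mJ = 0.01140 J; C = 4.09 mF = 0.004090 F.
V = 2.361 V  (the unit combination reduces to kg·m²/(A·s³) = V)
2.361 V × (1 mV / 0.001000 V) = 2361 mV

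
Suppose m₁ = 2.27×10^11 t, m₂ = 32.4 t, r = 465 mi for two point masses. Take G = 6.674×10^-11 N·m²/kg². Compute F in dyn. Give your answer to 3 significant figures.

F is given directly by: F = Gm₁m₂/r².
m₁ = 2.27×10^11 t = 2.270×10^14 kg; m₂ = 32.4 t = 32400 kg; r = 465 mi = 7.483×10^5 m; G = 6.674×10^-11 N·m²/kg².
F = 8.765×10^-4 N  (the unit combination reduces to kg·m/s² = N)
8.765×10^-4 N × (1 dyn / 1.000×10^-5 N) = 87.65 dyn

87.7 dyn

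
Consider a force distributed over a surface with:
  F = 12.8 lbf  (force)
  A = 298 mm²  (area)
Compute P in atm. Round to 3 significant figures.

Directly: P = F/A.
F = 12.8 lbf = 56.94 N; A = 298 mm² = 2.980×10^-4 m².
P = 1.911×10^5 Pa
1.911×10^5 Pa × (1 atm / 1.013×10^5 Pa) = 1.886 atm

1.89 atm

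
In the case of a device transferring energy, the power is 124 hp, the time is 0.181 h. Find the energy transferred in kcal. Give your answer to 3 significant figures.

Solving P = W/t for W: W = P·t.
P = 124 hp = 92467 W; t = 0.181 h = 651.6 s.
W = 6.025×10^7 J
6.025×10^7 J × (1 kcal / 4184 J) = 14400 kcal

14400 kcal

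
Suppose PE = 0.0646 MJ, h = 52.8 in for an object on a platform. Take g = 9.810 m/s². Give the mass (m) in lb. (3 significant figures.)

10800 lb

Solving PE = m·g·h for m: m = PE/(g·h).
PE = 0.0646 MJ = 64600 J; h = 52.8 in = 1.341 m; g = 9.810 m/s².
m = 4910 kg
4910 kg × (1 lb / 0.4536 kg) = 10825 lb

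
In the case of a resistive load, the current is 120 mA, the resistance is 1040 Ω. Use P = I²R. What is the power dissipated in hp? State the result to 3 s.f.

0.0201 hp

Directly: P = I²R.
I = 120 mA = 0.1200 A; R = 1040 Ω.
P = 14.98 W  (the unit combination reduces to kg·m²/s³ = W)
14.98 W × (1 hp / 745.7 W) = 0.02008 hp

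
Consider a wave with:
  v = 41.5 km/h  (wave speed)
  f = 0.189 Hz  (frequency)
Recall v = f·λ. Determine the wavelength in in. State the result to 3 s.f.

2400 in

Rearranging v = f·λ for λ: λ = v/f.
v = 41.5 km/h = 11.53 m/s; f = 0.189 Hz.
λ = 60.99 m
60.99 m × (1 in / 0.02540 m) = 2401 in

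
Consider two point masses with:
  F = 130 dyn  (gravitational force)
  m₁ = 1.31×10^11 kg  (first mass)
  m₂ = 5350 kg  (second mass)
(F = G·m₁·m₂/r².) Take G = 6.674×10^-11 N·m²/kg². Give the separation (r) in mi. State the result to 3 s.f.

3.73 mi

Rearranging: r = √(G·m₁m₂/F).
F = 130 dyn = 0.001300 N; m₁ = 1.31×10^11 kg; m₂ = 5350 kg; G = 6.674×10^-11 N·m²/kg².
r = 5998 m
5998 m × (1 mi / 1609 m) = 3.727 mi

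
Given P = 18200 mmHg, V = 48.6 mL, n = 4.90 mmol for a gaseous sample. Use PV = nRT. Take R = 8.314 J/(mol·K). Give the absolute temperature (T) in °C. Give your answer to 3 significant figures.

2620 °C

Rearranging: T = PV/(nR).
P = 18200 mmHg = 2.426×10^6 Pa; V = 48.6 mL = 4.860×10^-5 m³; n = 4.90 mmol = 0.004900 mol; R = 8.314 J/(mol·K).
T = 2895 K
2895 K − 273.15 = 2622 °C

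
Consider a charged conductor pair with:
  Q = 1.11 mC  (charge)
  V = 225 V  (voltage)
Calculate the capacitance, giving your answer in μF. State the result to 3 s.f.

C is given directly by: C = Q/V.
Q = 1.11 mC = 0.001110 C; V = 225 V.
C = 4.933×10^-6 F
4.933×10^-6 F × (1 μF / 1.000×10^-6 F) = 4.933 μF

4.93 μF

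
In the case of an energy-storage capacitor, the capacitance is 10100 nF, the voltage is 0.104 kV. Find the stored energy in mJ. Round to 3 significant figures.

54.6 mJ

Directly: E = ½CV².
C = 10100 nF = 1.010×10^-5 F; V = 0.104 kV = 104.0 V.
E = 0.05462 J
0.05462 J × (1 mJ / 0.001000 J) = 54.62 mJ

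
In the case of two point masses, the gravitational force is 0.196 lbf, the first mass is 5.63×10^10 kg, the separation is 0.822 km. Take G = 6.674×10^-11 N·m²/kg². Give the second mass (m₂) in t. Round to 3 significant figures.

157 t

Solving F = G·m₁·m₂/r² for m₂: m₂ = F·r²/(G·m₁).
F = 0.196 lbf = 0.8719 N; m₁ = 5.63×10^10 kg; r = 0.822 km = 822.0 m; G = 6.674×10^-11 N·m²/kg².
m₂ = 1.568×10^5 kg
1.568×10^5 kg × (1 t / 1000 kg) = 156.8 t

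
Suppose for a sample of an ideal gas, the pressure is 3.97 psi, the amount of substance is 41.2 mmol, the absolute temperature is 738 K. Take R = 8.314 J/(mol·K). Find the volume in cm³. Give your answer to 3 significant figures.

From the ideal-gas law: V = nRT/P.
P = 3.97 psi = 27372 Pa; n = 41.2 mmol = 0.04120 mol; T = 738 K; R = 8.314 J/(mol·K).
V = 0.009235 m³
0.009235 m³ × (1 cm³ / 1.000×10^-6 m³) = 9235 cm³

9240 cm³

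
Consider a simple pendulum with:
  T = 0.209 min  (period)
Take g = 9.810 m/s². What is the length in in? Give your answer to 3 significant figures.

Solving T = 2π√(L/g) for L: L = g·(T/2π)².
T = 0.209 min = 12.54 s; g = 9.810 m/s².
L = 39.08 m
39.08 m × (1 in / 0.02540 m) = 1538 in

1540 in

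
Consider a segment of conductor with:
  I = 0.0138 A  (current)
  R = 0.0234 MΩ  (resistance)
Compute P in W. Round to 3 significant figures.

Directly: P = I²R.
I = 0.0138 A; R = 0.0234 MΩ = 23400 Ω.
P = 4.456 W  (the unit combination reduces to kg·m²/s³ = W)

4.46 W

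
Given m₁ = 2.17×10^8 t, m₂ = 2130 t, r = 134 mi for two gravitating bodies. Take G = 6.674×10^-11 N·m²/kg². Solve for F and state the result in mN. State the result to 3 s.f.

0.663 mN

Directly: F = Gm₁m₂/r².
m₁ = 2.17×10^8 t = 2.170×10^11 kg; m₂ = 2130 t = 2.130×10^6 kg; r = 134 mi = 2.157×10^5 m; G = 6.674×10^-11 N·m²/kg².
F = 6.633×10^-4 N
6.633×10^-4 N × (1 mN / 0.001000 N) = 0.6633 mN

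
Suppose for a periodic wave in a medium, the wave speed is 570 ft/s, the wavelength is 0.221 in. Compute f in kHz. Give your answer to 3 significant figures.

31.0 kHz

Rearranging v = f·λ for f: f = v/λ.
v = 570 ft/s = 173.7 m/s; λ = 0.221 in = 0.005613 m.
f = 30950 Hz
30950 Hz × (1 kHz / 1000 Hz) = 30.95 kHz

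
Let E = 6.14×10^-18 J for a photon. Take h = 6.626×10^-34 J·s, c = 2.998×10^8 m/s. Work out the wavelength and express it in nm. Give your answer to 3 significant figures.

Solving E = h·c/λ for λ: λ = hc/E.
E = 6.14×10^-18 J; h = 6.626×10^-34 J·s; c = 2.998×10^8 m/s.
λ = 3.235×10^-8 m
3.235×10^-8 m × (1 nm / 1.000×10^-9 m) = 32.35 nm

32.4 nm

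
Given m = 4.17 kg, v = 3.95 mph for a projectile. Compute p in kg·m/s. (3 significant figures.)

Directly: p = mv.
m = 4.17 kg; v = 3.95 mph = 1.766 m/s.
p = 7.363 kg·m/s

7.36 kg·m/s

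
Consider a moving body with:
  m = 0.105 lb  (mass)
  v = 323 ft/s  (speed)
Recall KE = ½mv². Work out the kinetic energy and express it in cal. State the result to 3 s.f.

KE is given directly by: KE = ½mv².
m = 0.105 lb = 0.04763 kg; v = 323 ft/s = 98.45 m/s.
KE = 230.8 J
230.8 J × (1 cal / 4.184 J) = 55.17 cal

55.2 cal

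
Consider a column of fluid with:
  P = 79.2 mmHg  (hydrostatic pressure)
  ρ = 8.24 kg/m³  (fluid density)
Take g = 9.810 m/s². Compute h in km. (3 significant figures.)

0.131 km

Solving P = ρ·g·h for h: h = P/(ρ·g).
P = 79.2 mmHg = 10559 Pa; ρ = 8.24 kg/m³; g = 9.810 m/s².
h = 130.6 m
130.6 m × (1 km / 1000 m) = 0.1306 km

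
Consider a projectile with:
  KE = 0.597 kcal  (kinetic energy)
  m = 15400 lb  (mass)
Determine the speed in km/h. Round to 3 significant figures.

3.04 km/h

Rearranging: v = √(2·KE/m).
KE = 0.597 kcal = 2498 J; m = 15400 lb = 6985 kg.
v = 0.8457 m/s
0.8457 m/s × (1 km/h / 0.2778 m/s) = 3.044 km/h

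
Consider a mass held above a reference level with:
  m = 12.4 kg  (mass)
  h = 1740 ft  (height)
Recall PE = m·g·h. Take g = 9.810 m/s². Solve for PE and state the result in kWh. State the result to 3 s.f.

Directly: PE = mgh.
m = 12.4 kg; h = 1740 ft = 530.4 m; g = 9.810 m/s².
PE = 64514 J
64514 J × (1 kWh / 3.600×10^6 J) = 0.01792 kWh

0.0179 kWh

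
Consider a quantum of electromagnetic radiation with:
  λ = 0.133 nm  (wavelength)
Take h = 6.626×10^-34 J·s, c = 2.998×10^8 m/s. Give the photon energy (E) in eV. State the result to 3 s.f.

Directly: E = hc/λ.
λ = 0.133 nm = 1.330×10^-10 m; h = 6.626×10^-34 J·s; c = 2.998×10^8 m/s.
E = 1.494×10^-15 J  (the unit combination reduces to kg·m²/s² = J)
1.494×10^-15 J × (1 eV / 1.602×10^-19 J) = 9322 eV

9320 eV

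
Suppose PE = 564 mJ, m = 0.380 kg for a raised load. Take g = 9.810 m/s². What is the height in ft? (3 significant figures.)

0.496 ft

Rearranging: h = PE/(m·g).
PE = 564 mJ = 0.5640 J; m = 0.380 kg; g = 9.810 m/s².
h = 0.1513 m
0.1513 m × (1 ft / 0.3048 m) = 0.4964 ft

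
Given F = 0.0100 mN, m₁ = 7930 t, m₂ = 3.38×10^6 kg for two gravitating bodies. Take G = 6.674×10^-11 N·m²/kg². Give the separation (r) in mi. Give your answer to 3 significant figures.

From Newton's law of gravitation: r = √(G·m₁m₂/F).
F = 0.0100 mN = 1.000×10^-5 N; m₁ = 7930 t = 7.930×10^6 kg; m₂ = 3.38×10^6 kg; G = 6.674×10^-11 N·m²/kg².
r = 13375 m
13375 m × (1 mi / 1609 m) = 8.311 mi

8.31 mi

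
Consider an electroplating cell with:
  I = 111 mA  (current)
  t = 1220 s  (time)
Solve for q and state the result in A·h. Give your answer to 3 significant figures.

q is given directly by: q = It.
I = 111 mA = 0.1110 A; t = 1220 s.
q = 135.4 C  (the unit combination reduces to A·s = C)
135.4 C × (1 A·h / 3600 C) = 0.03762 A·h

0.0376 A·h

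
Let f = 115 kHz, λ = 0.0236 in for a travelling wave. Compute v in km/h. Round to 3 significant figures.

v is given directly by: v = fλ.
f = 115 kHz = 1.150×10^5 Hz; λ = 0.0236 in = 5.994×10^-4 m.
v = 68.94 m/s
68.94 m/s × (1 km/h / 0.2778 m/s) = 248.2 km/h

248 km/h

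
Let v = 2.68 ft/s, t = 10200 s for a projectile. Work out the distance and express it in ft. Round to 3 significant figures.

Rearranging v = d/t for d: d = v·t.
v = 2.68 ft/s = 0.8169 m/s; t = 10200 s.
d = 8332 m
8332 m × (1 ft / 0.3048 m) = 27336 ft

27300 ft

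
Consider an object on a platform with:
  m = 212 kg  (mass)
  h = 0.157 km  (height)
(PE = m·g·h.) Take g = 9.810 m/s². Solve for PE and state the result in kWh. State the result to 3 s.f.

0.0907 kWh

Directly: PE = mgh.
m = 212 kg; h = 0.157 km = 157.0 m; g = 9.810 m/s².
PE = 3.265×10^5 J  (the unit combination reduces to kg·m²/s² = J)
3.265×10^5 J × (1 kWh / 3.600×10^6 J) = 0.09070 kWh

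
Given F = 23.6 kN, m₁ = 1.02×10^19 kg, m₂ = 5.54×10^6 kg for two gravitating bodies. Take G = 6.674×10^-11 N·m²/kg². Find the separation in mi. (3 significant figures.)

From Newton's law of gravitation: r = √(G·m₁m₂/F).
F = 23.6 kN = 23600 N; m₁ = 1.02×10^19 kg; m₂ = 5.54×10^6 kg; G = 6.674×10^-11 N·m²/kg².
r = 3.998×10^5 m
3.998×10^5 m × (1 mi / 1609 m) = 248.4 mi

248 mi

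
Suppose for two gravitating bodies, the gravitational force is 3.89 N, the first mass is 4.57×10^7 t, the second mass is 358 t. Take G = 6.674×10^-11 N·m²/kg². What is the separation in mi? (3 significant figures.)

0.329 mi

From Newton's law of gravitation: r = √(G·m₁m₂/F).
F = 3.89 N; m₁ = 4.57×10^7 t = 4.570×10^10 kg; m₂ = 358 t = 3.580×10^5 kg; G = 6.674×10^-11 N·m²/kg².
r = 529.8 m
529.8 m × (1 mi / 1609 m) = 0.3292 mi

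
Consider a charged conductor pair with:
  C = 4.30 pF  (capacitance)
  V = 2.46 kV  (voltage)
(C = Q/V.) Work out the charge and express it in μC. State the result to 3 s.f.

0.0106 μC

Rearranging C = Q/V for Q: Q = CV.
C = 4.30 pF = 4.300×10^-12 F; V = 2.46 kV = 2460 V.
Q = 1.058×10^-8 C
1.058×10^-8 C × (1 μC / 1.000×10^-6 C) = 0.01058 μC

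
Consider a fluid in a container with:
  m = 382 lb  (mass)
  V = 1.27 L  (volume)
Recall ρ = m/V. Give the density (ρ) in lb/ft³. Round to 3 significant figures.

8520 lb/ft³

ρ is given directly by: ρ = m/V.
m = 382 lb = 173.3 kg; V = 1.27 L = 0.001270 m³.
ρ = 1.364×10^5 kg/m³
1.364×10^5 kg/m³ × (1 lb/ft³ / 16.02 kg/m³) = 8517 lb/ft³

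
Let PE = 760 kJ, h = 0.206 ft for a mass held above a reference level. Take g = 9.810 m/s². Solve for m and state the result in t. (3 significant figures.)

1230 t

Rearranging PE = m·g·h for m: m = PE/(g·h).
PE = 760 kJ = 7.600×10^5 J; h = 0.206 ft = 0.06279 m; g = 9.810 m/s².
m = 1.234×10^6 kg
1.234×10^6 kg × (1 t / 1000 kg) = 1234 t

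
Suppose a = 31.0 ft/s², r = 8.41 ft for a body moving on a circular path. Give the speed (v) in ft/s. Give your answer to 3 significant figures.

16.1 ft/s

Rearranging: v = √(a·r).
a = 31.0 ft/s² = 9.449 m/s²; r = 8.41 ft = 2.563 m.
v = 4.921 m/s
4.921 m/s × (1 ft/s / 0.3048 m/s) = 16.15 ft/s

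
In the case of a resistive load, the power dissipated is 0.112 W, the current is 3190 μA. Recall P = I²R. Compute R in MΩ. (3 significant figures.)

Rearranging P = I²R for R: R = P/I².
P = 0.112 W; I = 3190 μA = 0.003190 A.
R = 11006 Ω
11006 Ω × (1 MΩ / 1.000×10^6 Ω) = 0.01101 MΩ

0.0110 MΩ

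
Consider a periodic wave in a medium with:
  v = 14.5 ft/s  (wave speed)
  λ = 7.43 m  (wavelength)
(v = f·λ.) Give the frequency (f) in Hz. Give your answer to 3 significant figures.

Rearranging v = f·λ for f: f = v/λ.
v = 14.5 ft/s = 4.420 m/s; λ = 7.43 m.
f = 0.5948 Hz

0.595 Hz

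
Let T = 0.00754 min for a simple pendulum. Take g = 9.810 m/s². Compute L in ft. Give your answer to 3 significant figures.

Rearranging T = 2π√(L/g) for L: L = g·(T/2π)².
T = 0.00754 min = 0.4524 s; g = 9.810 m/s².
L = 0.05086 m
0.05086 m × (1 ft / 0.3048 m) = 0.1669 ft

0.167 ft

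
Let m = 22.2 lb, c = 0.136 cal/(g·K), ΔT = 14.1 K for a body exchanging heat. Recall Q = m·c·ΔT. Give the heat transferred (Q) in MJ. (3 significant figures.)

Directly: Q = mcΔT.
m = 22.2 lb = 10.07 kg; c = 0.136 cal/(g·K) = 569.0 J/(kg·K); ΔT = 14.1 K.
Q = 80792 J  (the unit combination reduces to kg·m²/s² = J)
80792 J × (1 MJ / 1.000×10^6 J) = 0.08079 MJ

0.0808 MJ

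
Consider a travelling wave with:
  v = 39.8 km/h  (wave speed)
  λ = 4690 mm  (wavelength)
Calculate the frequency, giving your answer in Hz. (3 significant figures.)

2.36 Hz

Rearranging v = f·λ for f: f = v/λ.
v = 39.8 km/h = 11.06 m/s; λ = 4690 mm = 4.690 m.
f = 2.357 Hz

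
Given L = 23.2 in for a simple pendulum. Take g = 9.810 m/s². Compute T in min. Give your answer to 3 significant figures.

0.0257 min

T is given directly by: T = 2π√(L/g).
L = 23.2 in = 0.5893 m; g = 9.810 m/s².
T = 1.540 s
1.540 s × (1 min / 60.00 s) = 0.02567 min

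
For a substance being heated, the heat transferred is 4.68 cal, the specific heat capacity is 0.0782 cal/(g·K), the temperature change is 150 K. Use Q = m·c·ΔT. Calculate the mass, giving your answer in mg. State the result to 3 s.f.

Rearranging Q = m·c·ΔT for m: m = Q/(c·ΔT).
Q = 4.68 cal = 19.58 J; c = 0.0782 cal/(g·K) = 327.2 J/(kg·K); ΔT = 150 K.
m = 3.990×10^-4 kg
3.990×10^-4 kg × (1 mg / 1.000×10^-6 kg) = 399.0 mg

399 mg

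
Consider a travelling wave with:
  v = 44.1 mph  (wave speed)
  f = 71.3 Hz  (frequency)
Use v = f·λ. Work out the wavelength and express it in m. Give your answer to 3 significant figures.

Solving v = f·λ for λ: λ = v/f.
v = 44.1 mph = 19.71 m/s; f = 71.3 Hz.
λ = 0.2765 m

0.277 m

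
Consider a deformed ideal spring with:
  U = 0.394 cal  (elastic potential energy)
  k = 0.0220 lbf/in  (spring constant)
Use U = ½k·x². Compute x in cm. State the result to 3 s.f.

Rearranging U = ½k·x² for x: x = √(2U/k).
U = 0.394 cal = 1.648 J; k = 0.0220 lbf/in = 3.853 N/m.
x = 0.9251 m
0.9251 m × (1 cm / 0.01000 m) = 92.51 cm

92.5 cm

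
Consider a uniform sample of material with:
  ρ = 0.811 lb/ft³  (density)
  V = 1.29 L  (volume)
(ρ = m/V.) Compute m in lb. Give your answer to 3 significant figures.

0.0369 lb

Rearranging: m = ρV.
ρ = 0.811 lb/ft³ = 12.99 kg/m³; V = 1.29 L = 0.001290 m³.
m = 0.01676 kg
0.01676 kg × (1 lb / 0.4536 kg) = 0.03695 lb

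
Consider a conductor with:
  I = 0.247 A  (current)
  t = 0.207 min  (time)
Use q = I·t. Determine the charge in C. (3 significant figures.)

q is given directly by: q = It.
I = 0.247 A; t = 0.207 min = 12.42 s.
q = 3.068 C

3.07 C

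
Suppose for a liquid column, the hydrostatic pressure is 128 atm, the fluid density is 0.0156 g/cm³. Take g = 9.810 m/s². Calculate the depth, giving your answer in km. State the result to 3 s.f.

Rearranging: h = P/(ρ·g).
P = 128 atm = 1.297×10^7 Pa; ρ = 0.0156 g/cm³ = 15.60 kg/m³; g = 9.810 m/s².
h = 84749 m
84749 m × (1 km / 1000 m) = 84.75 km

84.7 km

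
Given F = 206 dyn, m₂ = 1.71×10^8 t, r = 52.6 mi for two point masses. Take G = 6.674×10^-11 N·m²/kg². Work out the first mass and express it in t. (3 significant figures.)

1290 t

From Newton's law of gravitation: m₁ = F·r²/(G·m₂).
F = 206 dyn = 0.002060 N; m₂ = 1.71×10^8 t = 1.710×10^11 kg; r = 52.6 mi = 84651 m; G = 6.674×10^-11 N·m²/kg².
m₁ = 1.293×10^6 kg
1.293×10^6 kg × (1 t / 1000 kg) = 1293 t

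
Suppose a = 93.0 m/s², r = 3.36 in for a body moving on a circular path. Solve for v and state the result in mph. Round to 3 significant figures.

Solving a = v²/r for v: v = √(a·r).
a = 93.0 m/s²; r = 3.36 in = 0.08534 m.
v = 2.817 m/s
2.817 m/s × (1 mph / 0.4470 m/s) = 6.302 mph

6.30 mph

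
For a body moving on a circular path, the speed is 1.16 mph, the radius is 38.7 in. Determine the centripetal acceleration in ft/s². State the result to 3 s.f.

0.898 ft/s²

Directly: a = v²/r.
v = 1.16 mph = 0.5186 m/s; r = 38.7 in = 0.9830 m.
a = 0.2736 m/s²
0.2736 m/s² × (1 ft/s² / 0.3048 m/s²) = 0.8975 ft/s²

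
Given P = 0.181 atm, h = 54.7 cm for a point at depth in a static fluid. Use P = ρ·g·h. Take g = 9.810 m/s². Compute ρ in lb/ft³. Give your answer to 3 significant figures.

Rearranging P = ρ·g·h for ρ: ρ = P/(g·h).
P = 0.181 atm = 18340 Pa; h = 54.7 cm = 0.5470 m; g = 9.810 m/s².
ρ = 3418 kg/m³
3418 kg/m³ × (1 lb/ft³ / 16.02 kg/m³) = 213.4 lb/ft³

213 lb/ft³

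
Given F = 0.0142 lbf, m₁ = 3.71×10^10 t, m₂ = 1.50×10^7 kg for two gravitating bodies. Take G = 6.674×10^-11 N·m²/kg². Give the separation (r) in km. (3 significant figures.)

Rearranging: r = √(G·m₁m₂/F).
F = 0.0142 lbf = 0.06316 N; m₁ = 3.71×10^10 t = 3.710×10^13 kg; m₂ = 1.50×10^7 kg; G = 6.674×10^-11 N·m²/kg².
r = 7.668×10^5 m
7.668×10^5 m × (1 km / 1000 m) = 766.8 km

767 km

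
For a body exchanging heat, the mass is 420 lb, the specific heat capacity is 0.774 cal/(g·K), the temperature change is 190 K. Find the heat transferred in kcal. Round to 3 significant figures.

28000 kcal

Directly: Q = mcΔT.
m = 420 lb = 190.5 kg; c = 0.774 cal/(g·K) = 3238 J/(kg·K); ΔT = 190 K.
Q = 1.172×10^8 J
1.172×10^8 J × (1 kcal / 4184 J) = 28016 kcal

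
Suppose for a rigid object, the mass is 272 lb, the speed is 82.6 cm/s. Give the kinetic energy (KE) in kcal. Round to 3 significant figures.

Directly: KE = ½mv².
m = 272 lb = 123.4 kg; v = 82.6 cm/s = 0.8260 m/s.
KE = 42.09 J
42.09 J × (1 kcal / 4184 J) = 0.01006 kcal

0.0101 kcal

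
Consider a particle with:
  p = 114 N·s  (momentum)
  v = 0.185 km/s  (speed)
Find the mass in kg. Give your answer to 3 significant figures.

0.616 kg

Rearranging: m = p/v.
p = 114 N·s = 114.0 kg·m/s; v = 0.185 km/s = 185.0 m/s.
m = 0.6162 kg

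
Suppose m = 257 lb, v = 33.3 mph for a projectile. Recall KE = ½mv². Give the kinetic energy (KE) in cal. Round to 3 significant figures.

Directly: KE = ½mv².
m = 257 lb = 116.6 kg; v = 33.3 mph = 14.89 m/s.
KE = 12917 J
12917 J × (1 cal / 4.184 J) = 3087 cal

3090 cal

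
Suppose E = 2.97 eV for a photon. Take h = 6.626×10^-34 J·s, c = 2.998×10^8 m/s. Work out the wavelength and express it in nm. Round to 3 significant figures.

Rearranging: λ = hc/E.
E = 2.97 eV = 4.758×10^-19 J; h = 6.626×10^-34 J·s; c = 2.998×10^8 m/s.
λ = 4.175×10^-7 m
4.175×10^-7 m × (1 nm / 1.000×10^-9 m) = 417.5 nm

417 nm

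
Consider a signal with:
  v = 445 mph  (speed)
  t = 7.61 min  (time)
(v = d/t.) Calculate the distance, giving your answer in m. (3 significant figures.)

90800 m

Rearranging: d = v·t.
v = 445 mph = 198.9 m/s; t = 7.61 min = 456.6 s.
d = 90833 m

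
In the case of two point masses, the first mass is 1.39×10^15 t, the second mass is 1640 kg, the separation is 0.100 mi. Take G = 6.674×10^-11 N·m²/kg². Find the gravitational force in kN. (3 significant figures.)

5870 kN

From Newton's law of gravitation: F = Gm₁m₂/r².
m₁ = 1.39×10^15 t = 1.390×10^18 kg; m₂ = 1640 kg; r = 0.100 mi = 160.9 m; G = 6.674×10^-11 N·m²/kg².
F = 5.874×10^6 N  (the unit combination reduces to kg·m/s² = N)
5.874×10^6 N × (1 kN / 1000 N) = 5874 kN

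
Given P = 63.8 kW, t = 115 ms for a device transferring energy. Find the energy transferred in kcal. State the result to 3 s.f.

1.75 kcal

Rearranging P = W/t for W: W = P·t.
P = 63.8 kW = 63800 W; t = 115 ms = 0.1150 s.
W = 7337 J  (the unit combination reduces to kg·m²/s² = J)
7337 J × (1 kcal / 4184 J) = 1.754 kcal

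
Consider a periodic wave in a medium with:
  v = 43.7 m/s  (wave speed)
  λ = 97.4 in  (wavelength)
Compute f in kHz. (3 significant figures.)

0.0177 kHz

Solving v = f·λ for f: f = v/λ.
v = 43.7 m/s; λ = 97.4 in = 2.474 m.
f = 17.66 Hz
17.66 Hz × (1 kHz / 1000 Hz) = 0.01766 kHz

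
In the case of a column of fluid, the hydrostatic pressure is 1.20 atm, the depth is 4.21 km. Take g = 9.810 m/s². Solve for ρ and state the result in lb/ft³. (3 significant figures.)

0.184 lb/ft³

Rearranging: ρ = P/(g·h).
P = 1.20 atm = 1.216×10^5 Pa; h = 4.21 km = 4210 m; g = 9.810 m/s².
ρ = 2.944 kg/m³
2.944 kg/m³ × (1 lb/ft³ / 16.02 kg/m³) = 0.1838 lb/ft³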